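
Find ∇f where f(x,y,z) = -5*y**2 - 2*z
(0, -10*y, -2)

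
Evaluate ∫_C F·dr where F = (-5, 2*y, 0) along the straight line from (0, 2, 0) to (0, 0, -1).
-4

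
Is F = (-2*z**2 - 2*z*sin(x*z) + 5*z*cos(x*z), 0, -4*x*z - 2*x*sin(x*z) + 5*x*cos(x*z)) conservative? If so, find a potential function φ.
Yes, F is conservative. φ = -2*x*z**2 + 5*sin(x*z) + 2*cos(x*z)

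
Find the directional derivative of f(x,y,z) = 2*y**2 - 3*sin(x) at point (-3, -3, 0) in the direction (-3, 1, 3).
3*sqrt(19)*(-4 + 3*cos(3))/19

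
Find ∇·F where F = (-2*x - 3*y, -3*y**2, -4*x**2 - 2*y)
-6*y - 2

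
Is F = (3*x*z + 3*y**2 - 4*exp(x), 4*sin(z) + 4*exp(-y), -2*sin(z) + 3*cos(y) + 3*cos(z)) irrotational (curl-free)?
No, ∇×F = (-3*sin(y) - 4*cos(z), 3*x, -6*y)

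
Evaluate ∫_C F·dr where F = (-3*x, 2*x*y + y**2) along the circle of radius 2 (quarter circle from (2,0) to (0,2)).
14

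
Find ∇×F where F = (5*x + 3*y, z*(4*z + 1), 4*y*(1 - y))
(-8*y - 8*z + 3, 0, -3)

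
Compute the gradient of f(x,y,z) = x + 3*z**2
(1, 0, 6*z)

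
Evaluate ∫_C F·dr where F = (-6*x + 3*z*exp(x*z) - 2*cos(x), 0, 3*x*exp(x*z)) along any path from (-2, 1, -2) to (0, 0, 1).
-3*exp(4) - 2*sin(2) + 15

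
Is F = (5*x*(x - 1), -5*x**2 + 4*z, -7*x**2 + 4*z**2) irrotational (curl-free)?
No, ∇×F = (-4, 14*x, -10*x)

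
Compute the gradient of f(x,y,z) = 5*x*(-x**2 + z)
(-15*x**2 + 5*z, 0, 5*x)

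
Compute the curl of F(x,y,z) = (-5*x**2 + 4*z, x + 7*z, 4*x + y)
(-6, 0, 1)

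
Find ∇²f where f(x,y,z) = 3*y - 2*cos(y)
2*cos(y)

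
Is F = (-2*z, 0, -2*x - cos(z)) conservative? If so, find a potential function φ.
Yes, F is conservative. φ = -2*x*z - sin(z)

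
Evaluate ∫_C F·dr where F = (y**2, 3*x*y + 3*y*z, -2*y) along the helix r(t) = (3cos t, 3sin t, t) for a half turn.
6 - 27*pi/4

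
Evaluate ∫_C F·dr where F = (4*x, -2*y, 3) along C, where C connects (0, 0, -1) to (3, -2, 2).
23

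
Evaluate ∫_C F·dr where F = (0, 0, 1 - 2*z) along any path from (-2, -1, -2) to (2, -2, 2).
4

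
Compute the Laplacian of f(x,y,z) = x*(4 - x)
-2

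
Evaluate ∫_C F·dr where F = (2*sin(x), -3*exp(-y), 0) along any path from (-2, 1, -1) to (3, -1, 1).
2*cos(2) - 2*cos(3) + 6*sinh(1)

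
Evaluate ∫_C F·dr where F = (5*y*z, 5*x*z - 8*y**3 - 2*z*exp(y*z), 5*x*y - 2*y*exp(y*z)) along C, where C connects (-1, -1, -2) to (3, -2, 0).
-22 + 2*exp(2)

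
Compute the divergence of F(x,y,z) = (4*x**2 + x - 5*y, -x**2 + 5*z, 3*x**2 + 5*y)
8*x + 1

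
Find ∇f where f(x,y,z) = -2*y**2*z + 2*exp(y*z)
(0, 2*z*(-2*y + exp(y*z)), 2*y*(-y + exp(y*z)))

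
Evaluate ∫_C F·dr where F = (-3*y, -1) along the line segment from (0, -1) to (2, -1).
6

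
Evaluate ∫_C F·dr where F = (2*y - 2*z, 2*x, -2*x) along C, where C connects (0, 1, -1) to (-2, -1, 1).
8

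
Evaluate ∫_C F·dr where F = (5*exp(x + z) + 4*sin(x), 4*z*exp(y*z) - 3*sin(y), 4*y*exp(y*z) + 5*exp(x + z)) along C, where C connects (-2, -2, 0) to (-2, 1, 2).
-cosh(2) + 1 - 3*cos(2) + 3*cos(1) + 9*sinh(2)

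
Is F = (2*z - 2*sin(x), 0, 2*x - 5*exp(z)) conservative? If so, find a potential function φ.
Yes, F is conservative. φ = 2*x*z - 5*exp(z) + 2*cos(x)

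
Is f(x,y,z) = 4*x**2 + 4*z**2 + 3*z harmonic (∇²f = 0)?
No, ∇²f = 16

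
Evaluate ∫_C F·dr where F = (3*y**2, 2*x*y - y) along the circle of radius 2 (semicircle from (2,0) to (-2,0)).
-64/3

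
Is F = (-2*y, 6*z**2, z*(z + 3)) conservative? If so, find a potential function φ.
No, ∇×F = (-12*z, 0, 2) ≠ 0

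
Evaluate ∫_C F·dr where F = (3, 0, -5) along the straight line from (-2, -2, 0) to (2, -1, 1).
7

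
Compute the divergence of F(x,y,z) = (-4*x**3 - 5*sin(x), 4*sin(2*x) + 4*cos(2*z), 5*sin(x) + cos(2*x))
-12*x**2 - 5*cos(x)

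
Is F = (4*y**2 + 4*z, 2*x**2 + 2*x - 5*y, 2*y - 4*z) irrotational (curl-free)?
No, ∇×F = (2, 4, 4*x - 8*y + 2)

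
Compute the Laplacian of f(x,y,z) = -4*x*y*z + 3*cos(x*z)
-3*(x**2 + z**2)*cos(x*z)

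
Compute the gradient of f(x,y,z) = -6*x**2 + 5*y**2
(-12*x, 10*y, 0)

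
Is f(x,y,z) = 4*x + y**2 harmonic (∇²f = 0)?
No, ∇²f = 2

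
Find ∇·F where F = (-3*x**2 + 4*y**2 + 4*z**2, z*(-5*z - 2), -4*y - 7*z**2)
-6*x - 14*z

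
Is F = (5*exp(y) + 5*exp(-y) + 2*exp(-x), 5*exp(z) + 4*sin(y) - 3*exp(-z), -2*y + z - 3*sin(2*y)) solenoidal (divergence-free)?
No, ∇·F = 4*cos(y) + 1 - 2*exp(-x)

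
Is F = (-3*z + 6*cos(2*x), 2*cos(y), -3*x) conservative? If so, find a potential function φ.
Yes, F is conservative. φ = -3*x*z + 3*sin(2*x) + 2*sin(y)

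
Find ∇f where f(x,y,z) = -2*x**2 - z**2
(-4*x, 0, -2*z)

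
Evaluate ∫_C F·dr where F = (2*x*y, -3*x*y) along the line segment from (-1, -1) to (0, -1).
1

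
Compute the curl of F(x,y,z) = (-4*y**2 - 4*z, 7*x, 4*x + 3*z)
(0, -8, 8*y + 7)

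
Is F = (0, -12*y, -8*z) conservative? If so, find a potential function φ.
Yes, F is conservative. φ = -6*y**2 - 4*z**2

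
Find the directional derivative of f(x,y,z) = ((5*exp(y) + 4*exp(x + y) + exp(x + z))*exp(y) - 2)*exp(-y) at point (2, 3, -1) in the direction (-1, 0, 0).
-4*exp(5) - E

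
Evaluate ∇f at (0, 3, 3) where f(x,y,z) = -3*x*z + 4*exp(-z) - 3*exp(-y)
(-9, 3*exp(-3), -4*exp(-3))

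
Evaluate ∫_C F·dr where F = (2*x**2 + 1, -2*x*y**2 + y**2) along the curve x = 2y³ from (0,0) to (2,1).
7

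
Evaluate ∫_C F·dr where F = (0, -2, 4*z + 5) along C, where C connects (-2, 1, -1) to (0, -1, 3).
40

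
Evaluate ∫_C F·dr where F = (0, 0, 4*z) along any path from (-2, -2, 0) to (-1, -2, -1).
2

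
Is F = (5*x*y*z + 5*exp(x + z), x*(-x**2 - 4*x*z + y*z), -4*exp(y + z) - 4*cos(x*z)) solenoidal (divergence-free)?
No, ∇·F = x*z + 4*x*sin(x*z) + 5*y*z + 5*exp(x + z) - 4*exp(y + z)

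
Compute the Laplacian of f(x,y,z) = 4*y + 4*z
0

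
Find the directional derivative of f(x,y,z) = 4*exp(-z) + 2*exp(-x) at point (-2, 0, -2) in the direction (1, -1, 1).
-2*sqrt(3)*exp(2)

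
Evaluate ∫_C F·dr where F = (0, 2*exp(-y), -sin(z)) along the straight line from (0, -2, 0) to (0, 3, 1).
-1 - 2*exp(-3) + cos(1) + 2*exp(2)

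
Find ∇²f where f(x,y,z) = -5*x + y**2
2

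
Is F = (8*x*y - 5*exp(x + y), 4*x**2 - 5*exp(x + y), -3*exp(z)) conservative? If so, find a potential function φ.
Yes, F is conservative. φ = 4*x**2*y - 3*exp(z) - 5*exp(x + y)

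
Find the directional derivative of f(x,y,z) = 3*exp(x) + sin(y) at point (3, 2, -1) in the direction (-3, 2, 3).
sqrt(22)*(-9*exp(3) + 2*cos(2))/22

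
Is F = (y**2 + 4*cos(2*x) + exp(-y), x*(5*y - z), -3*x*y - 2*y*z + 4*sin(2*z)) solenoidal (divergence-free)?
No, ∇·F = 5*x - 2*y - 8*sin(2*x) + 8*cos(2*z)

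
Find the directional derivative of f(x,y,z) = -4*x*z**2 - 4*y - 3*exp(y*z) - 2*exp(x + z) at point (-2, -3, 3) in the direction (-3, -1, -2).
sqrt(14)*(-9 + 16*exp(9) + 10*exp(10))*exp(-9)/14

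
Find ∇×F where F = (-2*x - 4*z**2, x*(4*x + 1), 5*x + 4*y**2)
(8*y, -8*z - 5, 8*x + 1)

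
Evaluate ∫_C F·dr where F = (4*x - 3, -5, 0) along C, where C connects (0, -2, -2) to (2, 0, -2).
-8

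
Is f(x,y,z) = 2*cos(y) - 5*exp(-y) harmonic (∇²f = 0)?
No, ∇²f = -2*cos(y) - 5*exp(-y)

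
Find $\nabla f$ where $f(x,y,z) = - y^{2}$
(0, -2*y, 0)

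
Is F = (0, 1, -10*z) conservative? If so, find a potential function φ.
Yes, F is conservative. φ = y - 5*z**2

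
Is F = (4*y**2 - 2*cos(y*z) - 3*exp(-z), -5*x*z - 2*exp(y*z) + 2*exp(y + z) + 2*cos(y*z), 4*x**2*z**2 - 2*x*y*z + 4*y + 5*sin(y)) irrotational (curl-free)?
No, ∇×F = (-2*x*z + 5*x + 2*y*exp(y*z) + 2*y*sin(y*z) - 2*exp(y + z) + 5*cos(y) + 4, -8*x*z**2 + 2*y*z + 2*y*sin(y*z) + 3*exp(-z), -8*y - 2*z*sin(y*z) - 5*z)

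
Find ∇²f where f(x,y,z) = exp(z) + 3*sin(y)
exp(z) - 3*sin(y)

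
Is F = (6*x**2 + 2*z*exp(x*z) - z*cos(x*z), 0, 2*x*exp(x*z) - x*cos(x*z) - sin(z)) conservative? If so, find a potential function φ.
Yes, F is conservative. φ = 2*x**3 + 2*exp(x*z) - sin(x*z) + cos(z)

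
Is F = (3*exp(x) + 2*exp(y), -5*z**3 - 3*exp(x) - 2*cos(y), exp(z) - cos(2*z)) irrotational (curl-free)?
No, ∇×F = (15*z**2, 0, -3*exp(x) - 2*exp(y))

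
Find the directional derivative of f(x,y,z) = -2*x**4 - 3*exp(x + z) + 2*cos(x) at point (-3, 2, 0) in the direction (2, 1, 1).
sqrt(6)*(-9 + 4*(sin(3) + 108)*exp(3))*exp(-3)/6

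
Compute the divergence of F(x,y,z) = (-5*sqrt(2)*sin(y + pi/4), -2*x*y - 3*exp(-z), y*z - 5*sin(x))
-2*x + y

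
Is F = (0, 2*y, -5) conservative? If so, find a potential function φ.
Yes, F is conservative. φ = y**2 - 5*z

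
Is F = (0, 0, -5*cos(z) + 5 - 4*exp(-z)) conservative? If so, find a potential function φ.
Yes, F is conservative. φ = 5*z - 5*sin(z) + 4*exp(-z)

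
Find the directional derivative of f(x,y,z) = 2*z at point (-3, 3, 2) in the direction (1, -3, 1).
2*sqrt(11)/11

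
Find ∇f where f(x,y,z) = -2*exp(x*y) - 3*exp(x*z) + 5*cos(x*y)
(-2*y*exp(x*y) - 5*y*sin(x*y) - 3*z*exp(x*z), -x*(2*exp(x*y) + 5*sin(x*y)), -3*x*exp(x*z))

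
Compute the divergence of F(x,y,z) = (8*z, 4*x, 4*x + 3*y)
0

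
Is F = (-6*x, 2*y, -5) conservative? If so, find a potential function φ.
Yes, F is conservative. φ = -3*x**2 + y**2 - 5*z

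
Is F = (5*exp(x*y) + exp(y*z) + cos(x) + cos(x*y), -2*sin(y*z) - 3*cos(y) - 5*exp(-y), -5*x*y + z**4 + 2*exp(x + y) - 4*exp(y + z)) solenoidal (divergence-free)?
No, ∇·F = 5*y*exp(x*y) - y*sin(x*y) + 4*z**3 - 2*z*cos(y*z) - 4*exp(y + z) - sin(x) + 3*sin(y) + 5*exp(-y)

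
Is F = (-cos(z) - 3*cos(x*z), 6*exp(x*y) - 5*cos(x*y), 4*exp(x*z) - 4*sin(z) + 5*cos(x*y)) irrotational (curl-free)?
No, ∇×F = (-5*x*sin(x*y), 3*x*sin(x*z) + 5*y*sin(x*y) - 4*z*exp(x*z) + sin(z), y*(6*exp(x*y) + 5*sin(x*y)))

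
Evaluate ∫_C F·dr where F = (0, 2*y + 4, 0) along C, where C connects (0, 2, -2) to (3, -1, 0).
-15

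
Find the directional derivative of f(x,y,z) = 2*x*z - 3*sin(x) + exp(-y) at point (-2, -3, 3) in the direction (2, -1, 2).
-2*cos(2) + 4/3 + exp(3)/3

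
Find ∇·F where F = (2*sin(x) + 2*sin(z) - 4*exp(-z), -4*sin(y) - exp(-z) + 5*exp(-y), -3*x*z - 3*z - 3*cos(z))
-3*x + 3*sin(z) + 2*cos(x) - 4*cos(y) - 3 - 5*exp(-y)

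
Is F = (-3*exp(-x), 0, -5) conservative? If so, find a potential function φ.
Yes, F is conservative. φ = -5*z + 3*exp(-x)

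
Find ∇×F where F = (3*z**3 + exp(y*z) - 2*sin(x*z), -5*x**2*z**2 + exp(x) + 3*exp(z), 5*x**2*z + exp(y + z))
(10*x**2*z - 3*exp(z) + exp(y + z), -10*x*z - 2*x*cos(x*z) + y*exp(y*z) + 9*z**2, -10*x*z**2 - z*exp(y*z) + exp(x))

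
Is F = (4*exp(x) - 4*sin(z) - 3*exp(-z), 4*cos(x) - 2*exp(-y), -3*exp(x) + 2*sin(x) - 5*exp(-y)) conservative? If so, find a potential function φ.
No, ∇×F = (5*exp(-y), 3*exp(x) - 2*cos(x) - 4*cos(z) + 3*exp(-z), -4*sin(x)) ≠ 0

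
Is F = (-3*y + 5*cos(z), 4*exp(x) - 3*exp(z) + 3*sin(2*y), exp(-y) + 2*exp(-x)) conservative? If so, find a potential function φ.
No, ∇×F = (3*exp(z) - exp(-y), -5*sin(z) + 2*exp(-x), 4*exp(x) + 3) ≠ 0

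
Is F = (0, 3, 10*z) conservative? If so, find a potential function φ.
Yes, F is conservative. φ = 3*y + 5*z**2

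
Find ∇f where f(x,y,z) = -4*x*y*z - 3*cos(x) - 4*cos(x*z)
(-4*y*z + 4*z*sin(x*z) + 3*sin(x), -4*x*z, 4*x*(-y + sin(x*z)))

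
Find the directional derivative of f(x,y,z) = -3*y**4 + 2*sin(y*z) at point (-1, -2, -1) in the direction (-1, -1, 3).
-2*sqrt(11)*(5*cos(2) + 48)/11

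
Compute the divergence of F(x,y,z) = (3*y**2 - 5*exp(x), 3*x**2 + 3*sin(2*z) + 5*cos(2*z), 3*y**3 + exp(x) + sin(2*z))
-5*exp(x) + 2*cos(2*z)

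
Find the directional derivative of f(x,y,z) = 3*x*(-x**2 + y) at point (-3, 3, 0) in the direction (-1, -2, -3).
45*sqrt(14)/7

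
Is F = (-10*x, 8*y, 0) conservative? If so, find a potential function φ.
Yes, F is conservative. φ = -5*x**2 + 4*y**2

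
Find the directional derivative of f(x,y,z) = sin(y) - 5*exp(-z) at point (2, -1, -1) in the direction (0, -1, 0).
-cos(1)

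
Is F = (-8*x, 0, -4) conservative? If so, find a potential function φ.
Yes, F is conservative. φ = -4*x**2 - 4*z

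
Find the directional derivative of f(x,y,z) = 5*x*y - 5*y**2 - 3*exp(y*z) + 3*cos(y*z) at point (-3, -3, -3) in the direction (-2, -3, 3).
-15*sqrt(22)/22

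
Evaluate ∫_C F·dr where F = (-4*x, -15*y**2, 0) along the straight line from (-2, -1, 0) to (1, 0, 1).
1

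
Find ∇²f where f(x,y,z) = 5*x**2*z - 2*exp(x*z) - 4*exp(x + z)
-2*x**2*exp(x*z) - 2*z**2*exp(x*z) + 10*z - 8*exp(x + z)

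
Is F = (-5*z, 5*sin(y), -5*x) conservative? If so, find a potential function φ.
Yes, F is conservative. φ = -5*x*z - 5*cos(y)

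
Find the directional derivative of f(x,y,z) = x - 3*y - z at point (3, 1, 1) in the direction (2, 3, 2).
-9*sqrt(17)/17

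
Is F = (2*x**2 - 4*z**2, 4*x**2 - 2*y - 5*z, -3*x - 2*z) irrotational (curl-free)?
No, ∇×F = (5, 3 - 8*z, 8*x)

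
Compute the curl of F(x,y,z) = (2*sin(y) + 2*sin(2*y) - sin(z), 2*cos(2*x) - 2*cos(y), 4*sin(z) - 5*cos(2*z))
(0, -cos(z), -4*sin(2*x) - 2*cos(y) - 4*cos(2*y))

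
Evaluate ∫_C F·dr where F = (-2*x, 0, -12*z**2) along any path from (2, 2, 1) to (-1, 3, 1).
3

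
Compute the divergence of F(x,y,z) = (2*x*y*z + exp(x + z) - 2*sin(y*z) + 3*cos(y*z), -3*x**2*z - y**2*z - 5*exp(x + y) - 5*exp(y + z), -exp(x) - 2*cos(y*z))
2*y*sin(y*z) - 5*exp(x + y) + exp(x + z) - 5*exp(y + z)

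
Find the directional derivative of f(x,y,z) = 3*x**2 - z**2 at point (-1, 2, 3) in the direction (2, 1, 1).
-3*sqrt(6)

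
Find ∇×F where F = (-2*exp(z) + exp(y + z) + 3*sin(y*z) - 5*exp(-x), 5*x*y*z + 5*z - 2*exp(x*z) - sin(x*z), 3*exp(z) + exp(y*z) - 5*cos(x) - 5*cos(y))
(-5*x*y + 2*x*exp(x*z) + x*cos(x*z) + z*exp(y*z) + 5*sin(y) - 5, 3*y*cos(y*z) - 2*exp(z) + exp(y + z) - 5*sin(x), 5*y*z - 2*z*exp(x*z) - z*cos(x*z) - 3*z*cos(y*z) - exp(y + z))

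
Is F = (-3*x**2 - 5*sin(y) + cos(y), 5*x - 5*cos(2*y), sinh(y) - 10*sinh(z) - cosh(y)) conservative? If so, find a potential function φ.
No, ∇×F = (exp(-y), 0, sin(y) + 5*cos(y) + 5) ≠ 0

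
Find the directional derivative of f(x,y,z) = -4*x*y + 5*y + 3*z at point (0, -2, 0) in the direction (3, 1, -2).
23*sqrt(14)/14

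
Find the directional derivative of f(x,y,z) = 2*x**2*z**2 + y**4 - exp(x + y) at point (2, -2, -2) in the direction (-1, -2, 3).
-61*sqrt(14)/14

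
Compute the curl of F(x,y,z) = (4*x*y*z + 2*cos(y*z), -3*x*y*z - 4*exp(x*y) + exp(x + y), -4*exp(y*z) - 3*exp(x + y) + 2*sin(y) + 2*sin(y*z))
(3*x*y - 4*z*exp(y*z) + 2*z*cos(y*z) - 3*exp(x + y) + 2*cos(y), 4*x*y - 2*y*sin(y*z) + 3*exp(x + y), -4*x*z - 3*y*z - 4*y*exp(x*y) + 2*z*sin(y*z) + exp(x + y))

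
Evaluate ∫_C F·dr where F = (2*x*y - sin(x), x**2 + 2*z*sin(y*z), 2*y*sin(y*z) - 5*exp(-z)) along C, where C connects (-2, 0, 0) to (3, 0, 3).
-5 + cos(3) + 5*exp(-3) - cos(2)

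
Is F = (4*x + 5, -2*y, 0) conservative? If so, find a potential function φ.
Yes, F is conservative. φ = 2*x**2 + 5*x - y**2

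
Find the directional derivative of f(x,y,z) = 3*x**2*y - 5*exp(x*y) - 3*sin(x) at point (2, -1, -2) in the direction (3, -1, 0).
sqrt(10)*(-48*exp(2) + 25 - 9*exp(2)*cos(2))*exp(-2)/10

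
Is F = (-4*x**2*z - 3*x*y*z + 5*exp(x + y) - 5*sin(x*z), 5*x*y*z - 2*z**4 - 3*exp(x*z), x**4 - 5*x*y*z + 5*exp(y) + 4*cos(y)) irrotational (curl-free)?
No, ∇×F = (-5*x*y - 5*x*z + 3*x*exp(x*z) + 8*z**3 + 5*exp(y) - 4*sin(y), -4*x**3 - 4*x**2 - 3*x*y - 5*x*cos(x*z) + 5*y*z, 3*x*z + 5*y*z - 3*z*exp(x*z) - 5*exp(x + y))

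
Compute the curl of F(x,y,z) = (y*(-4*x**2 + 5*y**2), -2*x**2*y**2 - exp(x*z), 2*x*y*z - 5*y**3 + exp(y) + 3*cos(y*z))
(2*x*z + x*exp(x*z) - 15*y**2 - 3*z*sin(y*z) + exp(y), -2*y*z, 4*x**2 - 4*x*y**2 - 15*y**2 - z*exp(x*z))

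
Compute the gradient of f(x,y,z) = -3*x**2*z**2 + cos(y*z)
(-6*x*z**2, -z*sin(y*z), -6*x**2*z - y*sin(y*z))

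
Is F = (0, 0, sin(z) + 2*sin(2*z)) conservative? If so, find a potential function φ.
Yes, F is conservative. φ = -cos(z) - cos(2*z)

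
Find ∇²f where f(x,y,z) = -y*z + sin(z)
-sin(z)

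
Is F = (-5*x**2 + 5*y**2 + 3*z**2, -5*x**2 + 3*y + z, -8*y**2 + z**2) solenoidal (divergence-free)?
No, ∇·F = -10*x + 2*z + 3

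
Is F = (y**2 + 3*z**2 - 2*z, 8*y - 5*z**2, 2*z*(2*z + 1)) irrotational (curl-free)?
No, ∇×F = (10*z, 6*z - 2, -2*y)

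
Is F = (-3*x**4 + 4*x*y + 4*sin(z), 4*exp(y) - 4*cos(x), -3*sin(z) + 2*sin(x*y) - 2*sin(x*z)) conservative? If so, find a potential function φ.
No, ∇×F = (2*x*cos(x*y), -2*y*cos(x*y) + 2*z*cos(x*z) + 4*cos(z), -4*x + 4*sin(x)) ≠ 0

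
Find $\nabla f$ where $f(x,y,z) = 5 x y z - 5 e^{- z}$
(5*y*z, 5*x*z, 5*x*y + 5*exp(-z))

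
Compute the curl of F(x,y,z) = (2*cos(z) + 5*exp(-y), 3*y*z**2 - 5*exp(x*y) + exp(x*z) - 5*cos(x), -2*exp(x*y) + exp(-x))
(-2*x*exp(x*y) - x*exp(x*z) - 6*y*z, 2*y*exp(x*y) - 2*sin(z) + exp(-x), -5*y*exp(x*y) + z*exp(x*z) + 5*sin(x) + 5*exp(-y))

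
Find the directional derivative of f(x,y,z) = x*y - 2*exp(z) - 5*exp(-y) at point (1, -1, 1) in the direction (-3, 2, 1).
sqrt(14)*(5 + 8*E)/14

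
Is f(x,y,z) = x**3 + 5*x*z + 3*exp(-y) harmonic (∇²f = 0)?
No, ∇²f = 6*x + 3*exp(-y)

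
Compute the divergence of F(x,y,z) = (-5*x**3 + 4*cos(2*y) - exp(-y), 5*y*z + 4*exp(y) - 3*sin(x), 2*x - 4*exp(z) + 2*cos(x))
-15*x**2 + 5*z + 4*exp(y) - 4*exp(z)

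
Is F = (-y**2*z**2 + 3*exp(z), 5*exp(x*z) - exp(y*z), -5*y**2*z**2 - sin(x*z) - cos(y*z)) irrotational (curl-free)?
No, ∇×F = (-5*x*exp(x*z) - 10*y*z**2 + y*exp(y*z) + z*sin(y*z), -2*y**2*z + z*cos(x*z) + 3*exp(z), z*(2*y*z + 5*exp(x*z)))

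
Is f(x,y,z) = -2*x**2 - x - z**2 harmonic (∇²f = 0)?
No, ∇²f = -6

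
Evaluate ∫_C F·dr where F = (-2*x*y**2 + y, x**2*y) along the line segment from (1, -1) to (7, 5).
-96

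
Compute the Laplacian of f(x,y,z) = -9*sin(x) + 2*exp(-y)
9*sin(x) + 2*exp(-y)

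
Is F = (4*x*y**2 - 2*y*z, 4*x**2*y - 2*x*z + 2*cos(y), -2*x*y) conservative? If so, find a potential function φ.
Yes, F is conservative. φ = 2*x**2*y**2 - 2*x*y*z + 2*sin(y)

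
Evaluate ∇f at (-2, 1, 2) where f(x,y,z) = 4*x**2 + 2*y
(-16, 2, 0)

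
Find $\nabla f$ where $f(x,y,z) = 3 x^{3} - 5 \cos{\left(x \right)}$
(9*x**2 + 5*sin(x), 0, 0)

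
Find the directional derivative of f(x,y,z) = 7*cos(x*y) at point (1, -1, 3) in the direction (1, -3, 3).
-28*sqrt(19)*sin(1)/19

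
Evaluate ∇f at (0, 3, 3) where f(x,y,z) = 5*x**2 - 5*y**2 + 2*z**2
(0, -30, 12)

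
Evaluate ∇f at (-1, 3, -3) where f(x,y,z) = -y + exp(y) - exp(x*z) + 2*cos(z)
(3*exp(3), -1 + exp(3), 2*sin(3) + exp(3))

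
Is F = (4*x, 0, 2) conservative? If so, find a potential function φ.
Yes, F is conservative. φ = 2*x**2 + 2*z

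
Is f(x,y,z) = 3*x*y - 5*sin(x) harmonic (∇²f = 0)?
No, ∇²f = 5*sin(x)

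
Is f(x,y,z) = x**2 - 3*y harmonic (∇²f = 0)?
No, ∇²f = 2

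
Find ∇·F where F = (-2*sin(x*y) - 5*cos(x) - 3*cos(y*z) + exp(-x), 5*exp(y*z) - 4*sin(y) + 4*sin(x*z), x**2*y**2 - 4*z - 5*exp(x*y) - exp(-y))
-2*y*cos(x*y) + 5*z*exp(y*z) + 5*sin(x) - 4*cos(y) - 4 - exp(-x)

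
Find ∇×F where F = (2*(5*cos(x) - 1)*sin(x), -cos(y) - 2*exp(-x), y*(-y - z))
(-2*y - z, 0, 2*exp(-x))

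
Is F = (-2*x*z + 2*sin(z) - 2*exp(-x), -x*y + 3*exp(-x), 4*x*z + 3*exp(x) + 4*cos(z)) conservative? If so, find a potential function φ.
No, ∇×F = (0, -2*x - 4*z - 3*exp(x) + 2*cos(z), -y - 3*exp(-x)) ≠ 0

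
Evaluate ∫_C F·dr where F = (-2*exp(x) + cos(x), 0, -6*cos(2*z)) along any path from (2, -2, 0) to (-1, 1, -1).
-sin(1) - 2*exp(-1) + 2*sin(2) + 2*exp(2)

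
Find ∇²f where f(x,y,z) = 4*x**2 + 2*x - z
8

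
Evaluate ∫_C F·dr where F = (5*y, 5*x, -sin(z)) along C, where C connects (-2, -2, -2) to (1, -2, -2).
-30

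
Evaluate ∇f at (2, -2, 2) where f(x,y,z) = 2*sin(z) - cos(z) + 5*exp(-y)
(0, -5*exp(2), 2*cos(2) + sin(2))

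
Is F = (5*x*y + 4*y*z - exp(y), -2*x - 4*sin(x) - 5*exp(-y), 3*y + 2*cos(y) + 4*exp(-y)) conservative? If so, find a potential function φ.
No, ∇×F = (-2*sin(y) + 3 - 4*exp(-y), 4*y, -5*x - 4*z + exp(y) - 4*cos(x) - 2) ≠ 0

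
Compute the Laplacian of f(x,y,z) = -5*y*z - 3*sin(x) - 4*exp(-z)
3*sin(x) - 4*exp(-z)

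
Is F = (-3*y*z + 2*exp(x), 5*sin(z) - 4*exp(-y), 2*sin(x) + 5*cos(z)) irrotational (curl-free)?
No, ∇×F = (-5*cos(z), -3*y - 2*cos(x), 3*z)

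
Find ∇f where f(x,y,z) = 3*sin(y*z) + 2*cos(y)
(0, 3*z*cos(y*z) - 2*sin(y), 3*y*cos(y*z))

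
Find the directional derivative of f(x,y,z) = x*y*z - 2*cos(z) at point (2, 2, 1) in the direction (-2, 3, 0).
2*sqrt(13)/13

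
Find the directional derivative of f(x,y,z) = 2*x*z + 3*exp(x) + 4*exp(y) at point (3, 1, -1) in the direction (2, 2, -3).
2*sqrt(17)*(-11 + 4*E + 3*exp(3))/17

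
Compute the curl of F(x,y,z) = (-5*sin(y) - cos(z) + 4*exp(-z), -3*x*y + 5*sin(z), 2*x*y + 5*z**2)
(2*x - 5*cos(z), -2*y + sin(z) - 4*exp(-z), -3*y + 5*cos(y))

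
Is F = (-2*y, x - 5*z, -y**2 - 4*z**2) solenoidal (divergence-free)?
No, ∇·F = -8*z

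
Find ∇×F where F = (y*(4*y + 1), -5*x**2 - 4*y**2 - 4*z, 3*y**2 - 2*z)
(6*y + 4, 0, -10*x - 8*y - 1)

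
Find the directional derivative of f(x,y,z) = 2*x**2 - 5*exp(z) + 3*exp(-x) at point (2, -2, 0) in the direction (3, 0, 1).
sqrt(10)*(-9 + 19*exp(2))*exp(-2)/10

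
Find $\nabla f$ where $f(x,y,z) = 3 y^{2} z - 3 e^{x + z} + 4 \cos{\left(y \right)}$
(-3*exp(x + z), 6*y*z - 4*sin(y), 3*y**2 - 3*exp(x + z))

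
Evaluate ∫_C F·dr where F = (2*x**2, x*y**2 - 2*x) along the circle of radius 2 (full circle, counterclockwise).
-4*pi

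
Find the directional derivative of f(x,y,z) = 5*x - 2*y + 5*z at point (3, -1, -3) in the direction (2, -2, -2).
2*sqrt(3)/3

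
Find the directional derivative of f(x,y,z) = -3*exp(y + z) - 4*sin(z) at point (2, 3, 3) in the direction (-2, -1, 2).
-exp(6) - 8*cos(3)/3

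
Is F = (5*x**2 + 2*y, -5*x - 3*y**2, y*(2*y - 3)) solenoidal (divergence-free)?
No, ∇·F = 10*x - 6*y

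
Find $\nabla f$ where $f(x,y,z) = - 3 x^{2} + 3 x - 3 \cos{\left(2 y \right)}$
(3 - 6*x, 6*sin(2*y), 0)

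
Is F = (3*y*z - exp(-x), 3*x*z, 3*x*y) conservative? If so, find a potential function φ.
Yes, F is conservative. φ = 3*x*y*z + exp(-x)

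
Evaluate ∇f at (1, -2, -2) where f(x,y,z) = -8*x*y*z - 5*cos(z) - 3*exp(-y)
(-32, 16 + 3*exp(2), 16 - 5*sin(2))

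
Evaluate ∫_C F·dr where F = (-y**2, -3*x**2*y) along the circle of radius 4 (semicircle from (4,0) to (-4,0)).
256/3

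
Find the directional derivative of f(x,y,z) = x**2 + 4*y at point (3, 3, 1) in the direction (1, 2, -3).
sqrt(14)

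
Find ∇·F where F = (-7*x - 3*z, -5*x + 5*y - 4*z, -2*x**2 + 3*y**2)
-2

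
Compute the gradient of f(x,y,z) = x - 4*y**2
(1, -8*y, 0)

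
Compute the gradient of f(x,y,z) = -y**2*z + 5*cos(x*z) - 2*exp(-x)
(-5*z*sin(x*z) + 2*exp(-x), -2*y*z, -5*x*sin(x*z) - y**2)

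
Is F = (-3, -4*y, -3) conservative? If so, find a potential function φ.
Yes, F is conservative. φ = -3*x - 2*y**2 - 3*z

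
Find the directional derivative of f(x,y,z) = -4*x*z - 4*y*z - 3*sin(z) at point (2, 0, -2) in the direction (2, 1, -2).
2*cos(2) + 40/3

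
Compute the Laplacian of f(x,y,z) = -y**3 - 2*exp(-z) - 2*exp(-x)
-6*y - 2*exp(-z) - 2*exp(-x)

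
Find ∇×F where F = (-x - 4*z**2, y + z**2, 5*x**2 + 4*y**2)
(8*y - 2*z, -10*x - 8*z, 0)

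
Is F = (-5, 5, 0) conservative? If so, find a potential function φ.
Yes, F is conservative. φ = -5*x + 5*y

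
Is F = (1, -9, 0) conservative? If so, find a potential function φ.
Yes, F is conservative. φ = x - 9*y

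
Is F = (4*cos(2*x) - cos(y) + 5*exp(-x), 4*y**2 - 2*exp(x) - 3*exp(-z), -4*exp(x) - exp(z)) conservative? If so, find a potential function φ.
No, ∇×F = (-3*exp(-z), 4*exp(x), -2*exp(x) - sin(y)) ≠ 0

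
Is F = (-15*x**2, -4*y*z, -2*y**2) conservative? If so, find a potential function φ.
Yes, F is conservative. φ = -5*x**3 - 2*y**2*z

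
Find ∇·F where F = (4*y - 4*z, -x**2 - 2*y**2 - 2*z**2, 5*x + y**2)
-4*y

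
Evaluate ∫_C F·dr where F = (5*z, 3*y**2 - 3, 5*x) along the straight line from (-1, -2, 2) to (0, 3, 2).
30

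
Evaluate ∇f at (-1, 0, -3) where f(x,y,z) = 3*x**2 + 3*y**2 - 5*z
(-6, 0, -5)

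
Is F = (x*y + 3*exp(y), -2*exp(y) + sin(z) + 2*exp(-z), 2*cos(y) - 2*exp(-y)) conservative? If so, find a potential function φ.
No, ∇×F = (-2*sin(y) - cos(z) + 2*exp(-z) + 2*exp(-y), 0, -x - 3*exp(y)) ≠ 0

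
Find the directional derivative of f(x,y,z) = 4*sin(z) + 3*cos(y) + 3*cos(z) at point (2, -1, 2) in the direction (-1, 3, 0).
9*sqrt(10)*sin(1)/10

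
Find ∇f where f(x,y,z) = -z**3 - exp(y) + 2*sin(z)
(0, -exp(y), -3*z**2 + 2*cos(z))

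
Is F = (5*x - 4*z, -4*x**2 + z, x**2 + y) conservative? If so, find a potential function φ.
No, ∇×F = (0, -2*x - 4, -8*x) ≠ 0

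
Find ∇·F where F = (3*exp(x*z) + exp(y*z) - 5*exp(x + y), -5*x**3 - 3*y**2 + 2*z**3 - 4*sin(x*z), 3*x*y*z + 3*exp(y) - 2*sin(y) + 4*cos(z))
3*x*y - 6*y + 3*z*exp(x*z) - 5*exp(x + y) - 4*sin(z)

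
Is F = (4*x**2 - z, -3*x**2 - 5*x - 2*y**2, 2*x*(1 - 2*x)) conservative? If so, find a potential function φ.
No, ∇×F = (0, 8*x - 3, -6*x - 5) ≠ 0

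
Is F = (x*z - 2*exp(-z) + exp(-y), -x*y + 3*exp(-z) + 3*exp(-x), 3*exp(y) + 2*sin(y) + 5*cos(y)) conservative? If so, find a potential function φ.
No, ∇×F = (3*exp(y) - 5*sin(y) + 2*cos(y) + 3*exp(-z), x + 2*exp(-z), -y + exp(-y) - 3*exp(-x)) ≠ 0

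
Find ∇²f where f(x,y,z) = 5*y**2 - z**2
8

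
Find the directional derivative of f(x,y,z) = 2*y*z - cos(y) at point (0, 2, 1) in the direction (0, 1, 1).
sqrt(2)*(sin(2) + 6)/2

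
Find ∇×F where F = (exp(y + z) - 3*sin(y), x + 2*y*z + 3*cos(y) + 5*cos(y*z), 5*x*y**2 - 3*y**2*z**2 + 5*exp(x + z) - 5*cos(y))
(10*x*y - 6*y*z**2 + 5*y*sin(y*z) - 2*y + 5*sin(y), -5*y**2 - 5*exp(x + z) + exp(y + z), -exp(y + z) + 3*cos(y) + 1)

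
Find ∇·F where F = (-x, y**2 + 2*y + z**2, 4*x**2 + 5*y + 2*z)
2*y + 3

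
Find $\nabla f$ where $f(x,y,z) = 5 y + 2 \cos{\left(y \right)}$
(0, 5 - 2*sin(y), 0)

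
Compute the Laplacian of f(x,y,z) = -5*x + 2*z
0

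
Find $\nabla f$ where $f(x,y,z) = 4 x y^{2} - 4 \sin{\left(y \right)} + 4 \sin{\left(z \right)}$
(4*y**2, 8*x*y - 4*cos(y), 4*cos(z))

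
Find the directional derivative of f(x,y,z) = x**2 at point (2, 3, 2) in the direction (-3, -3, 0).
-2*sqrt(2)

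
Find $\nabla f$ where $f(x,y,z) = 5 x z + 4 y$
(5*z, 4, 5*x)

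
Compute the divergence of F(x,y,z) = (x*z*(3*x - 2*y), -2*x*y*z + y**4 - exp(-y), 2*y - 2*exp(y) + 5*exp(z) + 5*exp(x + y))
4*x*z + 4*y**3 - 2*y*z + 5*exp(z) + exp(-y)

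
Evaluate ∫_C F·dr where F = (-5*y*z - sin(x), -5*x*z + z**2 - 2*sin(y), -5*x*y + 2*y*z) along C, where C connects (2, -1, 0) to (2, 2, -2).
-2*cos(1) + 2*cos(2) + 48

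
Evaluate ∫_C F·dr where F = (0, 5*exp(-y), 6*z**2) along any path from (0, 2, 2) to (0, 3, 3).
-5*exp(-3) + 5*exp(-2) + 38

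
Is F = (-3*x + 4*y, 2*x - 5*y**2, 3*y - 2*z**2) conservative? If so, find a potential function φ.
No, ∇×F = (3, 0, -2) ≠ 0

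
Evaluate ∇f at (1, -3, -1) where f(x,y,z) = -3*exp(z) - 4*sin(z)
(0, 0, -4*cos(1) - 3*exp(-1))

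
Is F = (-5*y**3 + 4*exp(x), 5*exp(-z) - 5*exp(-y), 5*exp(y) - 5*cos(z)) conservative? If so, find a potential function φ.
No, ∇×F = (5*exp(y) + 5*exp(-z), 0, 15*y**2) ≠ 0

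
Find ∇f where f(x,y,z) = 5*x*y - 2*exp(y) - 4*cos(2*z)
(5*y, 5*x - 2*exp(y), 8*sin(2*z))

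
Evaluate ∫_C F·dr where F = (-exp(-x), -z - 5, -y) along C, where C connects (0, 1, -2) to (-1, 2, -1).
-6 + E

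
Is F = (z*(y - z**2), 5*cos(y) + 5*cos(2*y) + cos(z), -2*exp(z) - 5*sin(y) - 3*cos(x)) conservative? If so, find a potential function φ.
No, ∇×F = (sin(z) - 5*cos(y), y - 3*z**2 - 3*sin(x), -z) ≠ 0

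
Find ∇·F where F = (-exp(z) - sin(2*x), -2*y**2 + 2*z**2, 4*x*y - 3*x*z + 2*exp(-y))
-3*x - 4*y - 2*cos(2*x)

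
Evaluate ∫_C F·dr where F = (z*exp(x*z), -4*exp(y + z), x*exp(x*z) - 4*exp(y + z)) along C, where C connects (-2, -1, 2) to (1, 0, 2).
((4 - 3*E)*exp(5) - 1)*exp(-4)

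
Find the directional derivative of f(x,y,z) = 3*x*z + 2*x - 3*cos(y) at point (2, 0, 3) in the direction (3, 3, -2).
21*sqrt(22)/22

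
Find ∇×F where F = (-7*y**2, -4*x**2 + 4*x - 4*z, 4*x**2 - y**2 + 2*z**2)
(4 - 2*y, -8*x, -8*x + 14*y + 4)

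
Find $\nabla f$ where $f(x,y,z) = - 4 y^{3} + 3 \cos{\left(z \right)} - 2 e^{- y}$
(0, -12*y**2 + 2*exp(-y), -3*sin(z))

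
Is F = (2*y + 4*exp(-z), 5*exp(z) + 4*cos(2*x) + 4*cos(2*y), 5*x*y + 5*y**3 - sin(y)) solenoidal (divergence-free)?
No, ∇·F = -8*sin(2*y)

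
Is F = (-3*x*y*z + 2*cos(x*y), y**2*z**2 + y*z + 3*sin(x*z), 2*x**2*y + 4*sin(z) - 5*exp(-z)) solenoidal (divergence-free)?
No, ∇·F = 2*y*z**2 - 3*y*z - 2*y*sin(x*y) + z + 4*cos(z) + 5*exp(-z)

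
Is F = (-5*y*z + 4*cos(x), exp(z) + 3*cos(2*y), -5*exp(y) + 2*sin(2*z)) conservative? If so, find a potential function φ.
No, ∇×F = (-5*exp(y) - exp(z), -5*y, 5*z) ≠ 0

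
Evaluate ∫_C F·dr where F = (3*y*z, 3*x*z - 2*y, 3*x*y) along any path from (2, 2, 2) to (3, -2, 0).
-24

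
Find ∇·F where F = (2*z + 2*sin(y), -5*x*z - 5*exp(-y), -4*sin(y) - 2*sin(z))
-2*cos(z) + 5*exp(-y)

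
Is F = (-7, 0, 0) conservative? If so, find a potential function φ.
Yes, F is conservative. φ = -7*x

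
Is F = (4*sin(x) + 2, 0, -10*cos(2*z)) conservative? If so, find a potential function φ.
Yes, F is conservative. φ = 2*x - 5*sin(2*z) - 4*cos(x)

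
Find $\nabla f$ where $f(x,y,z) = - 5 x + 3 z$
(-5, 0, 3)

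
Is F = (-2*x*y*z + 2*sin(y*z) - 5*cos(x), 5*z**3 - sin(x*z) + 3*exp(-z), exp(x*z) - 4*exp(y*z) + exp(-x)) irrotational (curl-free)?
No, ∇×F = (x*cos(x*z) - 15*z**2 - 4*z*exp(y*z) + 3*exp(-z), -2*x*y + 2*y*cos(y*z) - z*exp(x*z) + exp(-x), z*(2*x - cos(x*z) - 2*cos(y*z)))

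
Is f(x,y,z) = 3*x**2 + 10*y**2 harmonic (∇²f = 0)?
No, ∇²f = 26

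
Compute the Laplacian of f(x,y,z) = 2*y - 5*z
0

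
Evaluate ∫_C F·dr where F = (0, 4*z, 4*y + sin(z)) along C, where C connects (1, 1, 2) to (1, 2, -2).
-24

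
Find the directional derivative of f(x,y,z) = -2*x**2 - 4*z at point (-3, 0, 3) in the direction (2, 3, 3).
6*sqrt(22)/11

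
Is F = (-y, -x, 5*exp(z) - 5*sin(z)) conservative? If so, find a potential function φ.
Yes, F is conservative. φ = -x*y + 5*exp(z) + 5*cos(z)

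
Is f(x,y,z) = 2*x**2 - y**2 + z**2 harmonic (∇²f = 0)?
No, ∇²f = 4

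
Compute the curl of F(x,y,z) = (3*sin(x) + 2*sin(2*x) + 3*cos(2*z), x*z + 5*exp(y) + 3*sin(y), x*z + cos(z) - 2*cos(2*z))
(-x, -z - 6*sin(2*z), z)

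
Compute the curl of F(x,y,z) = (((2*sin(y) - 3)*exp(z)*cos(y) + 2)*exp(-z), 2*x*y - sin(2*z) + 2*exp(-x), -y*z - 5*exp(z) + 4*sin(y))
(-z + 4*cos(y) + 2*cos(2*z), -2*exp(-z), 2*y + 4*sin(y)**2 - 3*sin(y) - 2 - 2*exp(-x))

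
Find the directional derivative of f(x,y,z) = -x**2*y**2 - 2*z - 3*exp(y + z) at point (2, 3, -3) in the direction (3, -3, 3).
-14*sqrt(3)/3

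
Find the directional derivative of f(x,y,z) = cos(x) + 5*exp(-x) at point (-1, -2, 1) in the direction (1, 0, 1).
sqrt(2)*(-5*E + sin(1))/2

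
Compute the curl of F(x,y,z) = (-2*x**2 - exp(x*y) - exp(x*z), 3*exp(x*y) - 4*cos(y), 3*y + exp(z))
(3, -x*exp(x*z), (x + 3*y)*exp(x*y))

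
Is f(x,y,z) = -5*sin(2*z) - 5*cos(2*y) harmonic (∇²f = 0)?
No, ∇²f = 20*sin(2*z) + 20*cos(2*y)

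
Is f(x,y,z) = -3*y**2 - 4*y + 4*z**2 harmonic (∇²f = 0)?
No, ∇²f = 2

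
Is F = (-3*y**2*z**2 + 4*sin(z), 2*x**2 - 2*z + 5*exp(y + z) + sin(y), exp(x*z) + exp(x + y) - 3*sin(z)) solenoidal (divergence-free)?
No, ∇·F = x*exp(x*z) + 5*exp(y + z) + cos(y) - 3*cos(z)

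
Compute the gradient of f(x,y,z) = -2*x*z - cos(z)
(-2*z, 0, -2*x + sin(z))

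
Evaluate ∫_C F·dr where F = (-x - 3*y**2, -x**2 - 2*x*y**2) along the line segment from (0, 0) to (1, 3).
-24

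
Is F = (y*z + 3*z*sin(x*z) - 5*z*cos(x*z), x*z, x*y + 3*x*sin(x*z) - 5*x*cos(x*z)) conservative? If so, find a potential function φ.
Yes, F is conservative. φ = x*y*z - 5*sin(x*z) - 3*cos(x*z)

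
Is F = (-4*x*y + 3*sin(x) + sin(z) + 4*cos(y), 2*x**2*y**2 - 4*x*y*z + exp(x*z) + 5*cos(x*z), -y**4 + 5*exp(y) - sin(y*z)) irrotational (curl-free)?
No, ∇×F = (4*x*y - x*exp(x*z) + 5*x*sin(x*z) - 4*y**3 - z*cos(y*z) + 5*exp(y), cos(z), 4*x*y**2 + 4*x - 4*y*z + z*exp(x*z) - 5*z*sin(x*z) + 4*sin(y))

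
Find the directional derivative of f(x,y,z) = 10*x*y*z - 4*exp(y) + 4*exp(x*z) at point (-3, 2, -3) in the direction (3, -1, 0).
sqrt(10)*(-18*exp(9) - 135 + 2*exp(2))/5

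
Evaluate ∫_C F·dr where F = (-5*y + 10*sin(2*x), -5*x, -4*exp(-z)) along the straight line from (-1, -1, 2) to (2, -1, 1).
5*cos(2) - 4*exp(-2) + 4*exp(-1) - 5*cos(4) + 15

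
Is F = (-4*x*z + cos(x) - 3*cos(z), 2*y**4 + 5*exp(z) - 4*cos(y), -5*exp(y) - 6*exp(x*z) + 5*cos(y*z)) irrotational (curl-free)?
No, ∇×F = (-5*z*sin(y*z) - 5*exp(y) - 5*exp(z), -4*x + 6*z*exp(x*z) + 3*sin(z), 0)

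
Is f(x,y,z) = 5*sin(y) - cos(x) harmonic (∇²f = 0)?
No, ∇²f = -5*sin(y) + cos(x)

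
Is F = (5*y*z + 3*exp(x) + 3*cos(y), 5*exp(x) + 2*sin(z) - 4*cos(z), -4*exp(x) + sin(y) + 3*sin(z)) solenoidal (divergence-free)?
No, ∇·F = 3*exp(x) + 3*cos(z)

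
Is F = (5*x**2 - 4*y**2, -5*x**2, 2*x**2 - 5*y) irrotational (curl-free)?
No, ∇×F = (-5, -4*x, -10*x + 8*y)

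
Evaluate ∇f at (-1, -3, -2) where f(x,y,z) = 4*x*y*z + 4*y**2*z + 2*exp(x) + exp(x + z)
(exp(-3) + 2*exp(-1) + 24, 56, exp(-3) + 48)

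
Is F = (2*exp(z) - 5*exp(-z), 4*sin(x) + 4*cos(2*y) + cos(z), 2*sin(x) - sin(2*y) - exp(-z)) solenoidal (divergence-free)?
No, ∇·F = -8*sin(2*y) + exp(-z)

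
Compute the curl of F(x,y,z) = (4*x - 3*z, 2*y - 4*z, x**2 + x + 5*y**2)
(10*y + 4, -2*x - 4, 0)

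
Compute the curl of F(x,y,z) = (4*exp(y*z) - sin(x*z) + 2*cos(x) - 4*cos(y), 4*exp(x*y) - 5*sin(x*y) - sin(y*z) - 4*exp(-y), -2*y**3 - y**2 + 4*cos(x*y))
(-4*x*sin(x*y) - 6*y**2 + y*cos(y*z) - 2*y, -x*cos(x*z) + 4*y*exp(y*z) + 4*y*sin(x*y), 4*y*exp(x*y) - 5*y*cos(x*y) - 4*z*exp(y*z) - 4*sin(y))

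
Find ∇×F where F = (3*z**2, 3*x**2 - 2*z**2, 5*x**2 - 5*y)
(4*z - 5, -10*x + 6*z, 6*x)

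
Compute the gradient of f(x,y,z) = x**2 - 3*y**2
(2*x, -6*y, 0)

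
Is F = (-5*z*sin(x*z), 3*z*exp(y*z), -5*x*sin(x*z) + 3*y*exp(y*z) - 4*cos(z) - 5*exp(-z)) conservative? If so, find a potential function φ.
Yes, F is conservative. φ = 3*exp(y*z) - 4*sin(z) + 5*cos(x*z) + 5*exp(-z)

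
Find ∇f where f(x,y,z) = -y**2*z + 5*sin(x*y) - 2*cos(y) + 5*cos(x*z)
(5*y*cos(x*y) - 5*z*sin(x*z), 5*x*cos(x*y) - 2*y*z + 2*sin(y), -5*x*sin(x*z) - y**2)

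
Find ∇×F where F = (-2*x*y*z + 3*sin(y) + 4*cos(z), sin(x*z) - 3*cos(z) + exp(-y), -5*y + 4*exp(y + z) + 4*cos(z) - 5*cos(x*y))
(5*x*sin(x*y) - x*cos(x*z) + 4*exp(y + z) - 3*sin(z) - 5, -2*x*y - 5*y*sin(x*y) - 4*sin(z), 2*x*z + z*cos(x*z) - 3*cos(y))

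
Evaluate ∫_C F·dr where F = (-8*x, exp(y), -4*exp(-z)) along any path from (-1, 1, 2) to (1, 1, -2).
8*sinh(2)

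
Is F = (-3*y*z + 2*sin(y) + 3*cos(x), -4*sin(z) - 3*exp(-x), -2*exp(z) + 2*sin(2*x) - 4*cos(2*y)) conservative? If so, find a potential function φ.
No, ∇×F = (8*sin(2*y) + 4*cos(z), -3*y - 4*cos(2*x), 3*z - 2*cos(y) + 3*exp(-x)) ≠ 0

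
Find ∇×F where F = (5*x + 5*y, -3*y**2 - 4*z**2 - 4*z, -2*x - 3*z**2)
(8*z + 4, 2, -5)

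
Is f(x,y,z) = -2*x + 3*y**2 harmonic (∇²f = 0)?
No, ∇²f = 6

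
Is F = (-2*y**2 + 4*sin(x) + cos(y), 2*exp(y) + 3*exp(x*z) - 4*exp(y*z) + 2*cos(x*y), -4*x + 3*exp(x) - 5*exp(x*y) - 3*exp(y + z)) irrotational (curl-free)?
No, ∇×F = (-5*x*exp(x*y) - 3*x*exp(x*z) + 4*y*exp(y*z) - 3*exp(y + z), 5*y*exp(x*y) - 3*exp(x) + 4, -2*y*sin(x*y) + 4*y + 3*z*exp(x*z) + sin(y))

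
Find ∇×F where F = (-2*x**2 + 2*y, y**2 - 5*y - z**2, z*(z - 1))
(2*z, 0, -2)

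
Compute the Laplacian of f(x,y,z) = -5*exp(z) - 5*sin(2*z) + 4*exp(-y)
-5*exp(z) + 20*sin(2*z) + 4*exp(-y)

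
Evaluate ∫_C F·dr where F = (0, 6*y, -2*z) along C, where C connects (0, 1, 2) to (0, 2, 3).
4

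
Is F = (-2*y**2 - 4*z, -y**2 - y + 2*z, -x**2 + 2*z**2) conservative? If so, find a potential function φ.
No, ∇×F = (-2, 2*x - 4, 4*y) ≠ 0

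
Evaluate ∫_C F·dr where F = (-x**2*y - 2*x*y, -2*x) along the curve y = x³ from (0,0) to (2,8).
-712/15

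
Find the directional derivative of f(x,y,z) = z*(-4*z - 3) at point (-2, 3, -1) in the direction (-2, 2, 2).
5*sqrt(3)/3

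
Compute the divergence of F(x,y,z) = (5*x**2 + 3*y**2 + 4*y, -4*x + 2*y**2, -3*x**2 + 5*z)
10*x + 4*y + 5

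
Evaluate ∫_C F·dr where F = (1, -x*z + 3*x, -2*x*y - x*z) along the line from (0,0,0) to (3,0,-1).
2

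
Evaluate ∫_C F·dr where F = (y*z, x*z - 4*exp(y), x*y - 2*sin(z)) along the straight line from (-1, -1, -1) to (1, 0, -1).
-3 + 4*exp(-1)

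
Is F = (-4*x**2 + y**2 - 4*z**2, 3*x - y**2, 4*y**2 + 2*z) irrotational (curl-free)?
No, ∇×F = (8*y, -8*z, 3 - 2*y)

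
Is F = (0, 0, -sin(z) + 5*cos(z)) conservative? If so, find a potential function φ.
Yes, F is conservative. φ = 5*sin(z) + cos(z)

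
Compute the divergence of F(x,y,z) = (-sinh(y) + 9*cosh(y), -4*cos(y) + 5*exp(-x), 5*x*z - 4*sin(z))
5*x + 4*sin(y) - 4*cos(z)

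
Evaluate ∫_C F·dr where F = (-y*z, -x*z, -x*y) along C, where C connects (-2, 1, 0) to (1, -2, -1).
-2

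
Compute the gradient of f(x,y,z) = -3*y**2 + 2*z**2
(0, -6*y, 4*z)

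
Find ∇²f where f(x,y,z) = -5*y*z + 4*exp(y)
4*exp(y)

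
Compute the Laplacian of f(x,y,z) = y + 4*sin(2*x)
-16*sin(2*x)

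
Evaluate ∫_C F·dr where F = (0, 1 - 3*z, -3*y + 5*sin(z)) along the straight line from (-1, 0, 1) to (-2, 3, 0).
-2 + 5*cos(1)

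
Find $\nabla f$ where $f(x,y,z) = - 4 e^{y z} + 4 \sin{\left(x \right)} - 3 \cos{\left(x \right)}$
(3*sin(x) + 4*cos(x), -4*z*exp(y*z), -4*y*exp(y*z))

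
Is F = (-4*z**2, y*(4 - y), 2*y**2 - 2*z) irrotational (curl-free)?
No, ∇×F = (4*y, -8*z, 0)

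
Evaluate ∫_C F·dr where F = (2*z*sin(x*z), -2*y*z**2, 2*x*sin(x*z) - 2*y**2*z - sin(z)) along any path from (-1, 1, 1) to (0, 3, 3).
-82 + cos(3) + cos(1)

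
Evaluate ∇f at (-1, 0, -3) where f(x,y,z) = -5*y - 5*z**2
(0, -5, 30)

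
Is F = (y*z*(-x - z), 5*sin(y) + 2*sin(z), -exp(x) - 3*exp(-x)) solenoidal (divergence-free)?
No, ∇·F = -y*z + 5*cos(y)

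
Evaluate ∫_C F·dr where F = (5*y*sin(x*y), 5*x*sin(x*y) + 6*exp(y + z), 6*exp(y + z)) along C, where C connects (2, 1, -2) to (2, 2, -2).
-6*exp(-1) + 5*cos(2) - 5*cos(4) + 6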